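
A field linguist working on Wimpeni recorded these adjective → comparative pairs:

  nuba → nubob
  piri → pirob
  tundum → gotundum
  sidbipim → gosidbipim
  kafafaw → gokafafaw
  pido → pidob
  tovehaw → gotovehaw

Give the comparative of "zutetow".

gozutetow

sidbipim and piri both have last vowel 'i' yet inflect differently (gosidbipim, pirob), so the last vowel is not what conditions the rule; whether the stem ends in a vowel or a consonant is.
"zutetow" ends in a consonant. The stems ending in a consonant (kafafaw → gokafafaw, tovehaw → gotovehaw, tundum → gotundum) add the prefix go-.
So zutetow → gozutetow.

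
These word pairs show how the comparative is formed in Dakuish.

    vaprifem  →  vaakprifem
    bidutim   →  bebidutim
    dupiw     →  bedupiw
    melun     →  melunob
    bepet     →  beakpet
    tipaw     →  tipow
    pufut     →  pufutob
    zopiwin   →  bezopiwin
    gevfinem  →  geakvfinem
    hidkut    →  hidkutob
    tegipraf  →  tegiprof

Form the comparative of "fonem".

melun and zopiwin both end in -n yet inflect differently (melunob, bezopiwin), so the final letter is not what conditions the rule; the last vowel is.
"fonem" has last vowel 'e'. The stems whose last vowel is 'e' (vaprifem → vaakprifem, bepet → beakpet, gevfinem → geakvfinem) insert -ak- after the first vowel.
The other patterns: stems whose last vowel is 'u' add -ob; stems whose last vowel is 'i' add the prefix be-; stems whose last vowel is 'a' change the last vowel to 'o'.
So fonem → foaknem.

foaknem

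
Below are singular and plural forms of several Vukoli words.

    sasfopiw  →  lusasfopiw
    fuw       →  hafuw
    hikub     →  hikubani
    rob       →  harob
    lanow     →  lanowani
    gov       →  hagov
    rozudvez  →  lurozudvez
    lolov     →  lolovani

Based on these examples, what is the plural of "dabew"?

dabewani

"dabew" has 2 vowels. The stems with 2 vowels (lolov → lolovani, hikub → hikubani, lanow → lanowani) add -ani.
So dabew → dabewani.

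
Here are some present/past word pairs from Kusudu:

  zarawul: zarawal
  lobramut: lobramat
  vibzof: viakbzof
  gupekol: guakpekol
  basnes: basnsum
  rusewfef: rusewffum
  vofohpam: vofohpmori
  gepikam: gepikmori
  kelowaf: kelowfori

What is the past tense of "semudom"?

seakmudom

zarawul and gupekol both end in -l yet inflect differently (zarawal, guakpekol), so the final letter is not what conditions the rule; the last vowel is.
"semudom" has last vowel 'o'. The stems whose last vowel is 'o' (vibzof → viakbzof, gupekol → guakpekol) insert -ak- after the first vowel.
So semudom → seakmudom.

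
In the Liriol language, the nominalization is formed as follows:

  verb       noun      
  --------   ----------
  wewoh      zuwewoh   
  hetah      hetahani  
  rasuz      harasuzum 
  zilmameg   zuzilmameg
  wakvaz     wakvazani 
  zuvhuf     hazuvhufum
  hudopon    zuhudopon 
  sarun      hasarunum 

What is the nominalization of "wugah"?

wugahani

hudopon and sarun both end in -n yet inflect differently (zuhudopon, hasarunum), so the final letter is not what conditions the rule; the last vowel is.
"wugah" has last vowel 'a'. The stems whose last vowel is 'a' (hetah → hetahani, wakvaz → wakvazani) add -ani.
The other patterns: stems whose last vowel is 'e' or 'o' add the prefix zu-; stems whose last vowel is 'u' add ha- … -um around the stem.
So wugah → wugahani.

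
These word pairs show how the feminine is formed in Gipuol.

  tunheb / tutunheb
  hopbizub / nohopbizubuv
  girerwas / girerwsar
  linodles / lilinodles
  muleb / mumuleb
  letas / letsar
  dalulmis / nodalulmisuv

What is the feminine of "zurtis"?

linodles and letas both end in -s yet inflect differently (lilinodles, letsar), so the final letter is not what conditions the rule; the last vowel is.
"zurtis" has last vowel 'i'. The one such stem in the data (dalulmis → nodalulmisuv) adds no- … -uv around the stem, so the same rule applies.
The other patterns: stems whose last vowel is 'e' repeat the first consonant+vowel as a prefix; stems whose last vowel is 'a' delete the last vowel and add -ar.
So zurtis → nozurtisuv.

nozurtisuv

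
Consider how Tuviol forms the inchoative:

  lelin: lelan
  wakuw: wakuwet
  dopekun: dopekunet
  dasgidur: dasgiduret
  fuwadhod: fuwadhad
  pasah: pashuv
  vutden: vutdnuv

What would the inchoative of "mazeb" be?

mazbuv

dopekun and lelin both end in -n yet inflect differently (dopekunet, lelan), so the final letter is not what conditions the rule; the last vowel is.
"mazeb" has last vowel 'e'. The one such stem in the data (vutden → vutdnuv) deletes the last vowel and adds -uv (as does pasah), so the same rule applies.
The other patterns: stems whose last vowel is 'u' add -et; stems whose last vowel is 'i' or 'o' change the last vowel to 'a'.
So mazeb → mazbuv.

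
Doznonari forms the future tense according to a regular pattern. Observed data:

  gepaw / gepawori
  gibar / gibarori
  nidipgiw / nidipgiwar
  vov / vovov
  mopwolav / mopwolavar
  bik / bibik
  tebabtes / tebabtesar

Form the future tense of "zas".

gepaw and nidipgiw both end in -w yet inflect differently (gepawori, nidipgiwar), so the final letter is not what conditions the rule; the number of vowels is.
"zas" has 1 vowel. The stems with 1 vowel (bik → bibik, vov → vovov) repeat the first consonant+vowel as a prefix.
The other patterns: stems with 2 vowels add -ori; stems with 3 vowels add -ar.
So zas → zazas.

zazas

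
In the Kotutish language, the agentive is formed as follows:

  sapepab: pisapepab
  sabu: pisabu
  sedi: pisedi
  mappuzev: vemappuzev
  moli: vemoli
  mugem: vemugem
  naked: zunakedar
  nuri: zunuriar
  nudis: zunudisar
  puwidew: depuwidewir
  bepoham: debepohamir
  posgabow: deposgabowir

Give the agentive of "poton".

depotonir

sedi and moli both end in -i yet inflect differently (pisedi, vemoli), so the final letter is not what conditions the rule; the first letter is.
"poton" begins with p-. The stems beginning with p- (puwidew → depuwidewir, posgabow → deposgabowir) add de- … -ir around the stem.
So poton → depotonir.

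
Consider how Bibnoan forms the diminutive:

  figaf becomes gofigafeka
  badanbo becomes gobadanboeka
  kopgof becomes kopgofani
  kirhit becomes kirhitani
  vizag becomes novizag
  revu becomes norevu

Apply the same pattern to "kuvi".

figaf and kopgof both end in -f yet inflect differently (gofigafeka, kopgofani), so the final letter is not what conditions the rule; the first letter is.
"kuvi" begins with k-. The stems beginning with k- (kopgof → kopgofani, kirhit → kirhitani) add -ani.
The other patterns: stems beginning with b- or f- add go- … -eka around the stem; stems beginning with r- or v- add the prefix no-.
So kuvi → kuviani.

kuviani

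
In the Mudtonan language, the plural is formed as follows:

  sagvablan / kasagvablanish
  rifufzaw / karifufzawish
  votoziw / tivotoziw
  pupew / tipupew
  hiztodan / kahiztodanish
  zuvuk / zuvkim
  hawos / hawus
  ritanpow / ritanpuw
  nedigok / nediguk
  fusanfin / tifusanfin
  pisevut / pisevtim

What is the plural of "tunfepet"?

"tunfepet" has last vowel 'e'. The one such stem in the data (pupew → tipupew) adds the prefix ti-, so the same rule applies.
So tunfepet → titunfepet.

titunfepet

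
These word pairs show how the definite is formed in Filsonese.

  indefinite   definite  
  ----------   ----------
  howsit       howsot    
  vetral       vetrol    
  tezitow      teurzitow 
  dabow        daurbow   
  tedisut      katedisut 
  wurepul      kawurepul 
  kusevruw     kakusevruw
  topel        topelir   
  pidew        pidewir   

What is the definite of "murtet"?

murtetir

"murtet" has last vowel 'e'. The stems whose last vowel is 'e' (topel → topelir, pidew → pidewir) add -ir.
So murtet → murtetir.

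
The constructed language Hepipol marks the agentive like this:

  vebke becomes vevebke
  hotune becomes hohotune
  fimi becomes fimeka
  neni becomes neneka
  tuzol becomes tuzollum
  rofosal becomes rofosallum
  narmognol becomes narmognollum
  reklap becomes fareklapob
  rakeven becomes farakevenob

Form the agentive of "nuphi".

nupheka

"nuphi" ends in -i. The stems ending in -i (fimi → fimeka, neni → neneka) drop the final letter and add -eka.
The other patterns: stems ending in -e repeat the first consonant+vowel as a prefix; stems ending in -l double the final consonant and add -um; stems ending in -n or -p add fa- … -ob around the stem.
So nuphi → nupheka.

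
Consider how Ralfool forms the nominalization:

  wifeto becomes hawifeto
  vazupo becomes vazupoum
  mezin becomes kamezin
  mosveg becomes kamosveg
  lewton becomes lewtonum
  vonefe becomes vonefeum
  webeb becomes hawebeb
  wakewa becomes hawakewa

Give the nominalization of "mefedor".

vazupo and wifeto both end in -o yet inflect differently (vazupoum, hawifeto), so the final letter is not what conditions the rule; the first letter is.
"mefedor" begins with m-. The stems beginning with m- (mosveg → kamosveg, mezin → kamezin) add the prefix ka-.
The other patterns: stems beginning with l- or v- add -um; stems beginning with w- add the prefix ha-.
So mefedor → kamefedor.

kamefedor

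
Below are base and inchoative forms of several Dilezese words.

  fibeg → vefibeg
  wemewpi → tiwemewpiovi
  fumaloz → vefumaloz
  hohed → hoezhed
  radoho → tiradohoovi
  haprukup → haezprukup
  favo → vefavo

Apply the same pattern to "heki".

heezki

favo and radoho both end in -o yet inflect differently (vefavo, tiradohoovi), so the final letter is not what conditions the rule; the first letter is.
"heki" begins with h-. The stems beginning with h- (hohed → hoezhed, haprukup → haezprukup) insert -ez- after the first vowel.
So heki → heezki.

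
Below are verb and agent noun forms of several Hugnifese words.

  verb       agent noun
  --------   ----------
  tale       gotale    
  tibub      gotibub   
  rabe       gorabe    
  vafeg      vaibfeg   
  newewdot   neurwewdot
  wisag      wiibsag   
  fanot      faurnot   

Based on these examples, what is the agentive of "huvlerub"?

vafeg and tale both have last vowel 'e' yet inflect differently (vaibfeg, gotale), so the last vowel is not what conditions the rule; the final letter is.
"huvlerub" ends in -b. The one such stem in the data (tibub → gotibub) adds the prefix go-, so the same rule applies.
So huvlerub → gohuvlerub.

gohuvlerub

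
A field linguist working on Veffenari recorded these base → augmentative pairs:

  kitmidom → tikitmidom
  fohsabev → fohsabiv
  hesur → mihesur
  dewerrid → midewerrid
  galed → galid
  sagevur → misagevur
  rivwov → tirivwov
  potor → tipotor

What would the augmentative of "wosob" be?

tiwosob

potor and hesur both end in -r yet inflect differently (tipotor, mihesur), so the final letter is not what conditions the rule; the last vowel is.
"wosob" has last vowel 'o'. The stems whose last vowel is 'o' (potor → tipotor, rivwov → tirivwov, kitmidom → tikitmidom) add the prefix ti-.
The other patterns: stems whose last vowel is 'i' or 'u' add the prefix mi-; stems whose last vowel is 'e' change the last vowel to 'i'.
So wosob → tiwosob.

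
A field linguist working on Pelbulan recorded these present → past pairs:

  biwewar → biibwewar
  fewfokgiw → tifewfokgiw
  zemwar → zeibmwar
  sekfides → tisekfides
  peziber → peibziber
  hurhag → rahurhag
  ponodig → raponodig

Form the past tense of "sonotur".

soibnotur

sekfides and peziber both have last vowel 'e' yet inflect differently (tisekfides, peibziber), so the last vowel is not what conditions the rule; the final letter is.
"sonotur" ends in -r. The stems ending in -r (peziber → peibziber, zemwar → zeibmwar, biwewar → biibwewar) insert -ib- after the first vowel.
The other patterns: stems ending in -s or -w add the prefix ti-; stems ending in -g add the prefix ra-.
So sonotur → soibnotur.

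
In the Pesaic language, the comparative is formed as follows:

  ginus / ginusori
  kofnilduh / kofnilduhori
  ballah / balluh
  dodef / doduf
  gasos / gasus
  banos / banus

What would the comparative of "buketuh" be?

buketuhori

kofnilduh and ballah both end in -h yet inflect differently (kofnilduhori, balluh), so the final letter is not what conditions the rule; the last vowel is.
"buketuh" has last vowel 'u'. The stems whose last vowel is 'u' (ginus → ginusori, kofnilduh → kofnilduhori) add -ori.
The other pattern: stems whose last vowel is 'a', 'e' or 'o' change the last vowel to 'u'.
So buketuh → buketuhori.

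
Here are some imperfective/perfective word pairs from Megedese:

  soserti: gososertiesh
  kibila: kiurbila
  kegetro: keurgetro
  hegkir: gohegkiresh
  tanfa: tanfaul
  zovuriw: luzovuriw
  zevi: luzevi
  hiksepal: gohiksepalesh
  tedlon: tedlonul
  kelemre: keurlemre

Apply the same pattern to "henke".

zevi and soserti both end in -i yet inflect differently (luzevi, gososertiesh), so the final letter is not what conditions the rule; the first letter is.
"henke" begins with h-. The stems beginning with h- (hiksepal → gohiksepalesh, hegkir → gohegkiresh) add go- … -esh around the stem.
So henke → gohenkeesh.

gohenkeesh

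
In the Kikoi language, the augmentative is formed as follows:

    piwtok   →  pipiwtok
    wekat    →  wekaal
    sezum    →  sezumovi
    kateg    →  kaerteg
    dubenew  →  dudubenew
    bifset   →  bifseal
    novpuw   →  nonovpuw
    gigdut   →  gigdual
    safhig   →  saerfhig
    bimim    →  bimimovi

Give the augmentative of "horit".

horial

safhig and bimim both have last vowel 'i' yet inflect differently (saerfhig, bimimovi), so the last vowel is not what conditions the rule; the final letter is.
"horit" ends in -t. The stems ending in -t (bifset → bifseal, wekat → wekaal, gigdut → gigdual) drop the final letter and add -al.
So horit → horial.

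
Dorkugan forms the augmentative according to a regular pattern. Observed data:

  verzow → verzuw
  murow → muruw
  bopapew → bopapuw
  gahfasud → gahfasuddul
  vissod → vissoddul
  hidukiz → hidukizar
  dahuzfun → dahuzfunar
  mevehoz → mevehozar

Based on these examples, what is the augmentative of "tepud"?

"tepud" ends in -d. The stems ending in -d (gahfasud → gahfasuddul, vissod → vissoddul) double the final consonant and add -ul.
The other patterns: stems ending in -w change the last vowel to 'u'; stems ending in -n or -z add -ar.
So tepud → tepuddul.

tepuddul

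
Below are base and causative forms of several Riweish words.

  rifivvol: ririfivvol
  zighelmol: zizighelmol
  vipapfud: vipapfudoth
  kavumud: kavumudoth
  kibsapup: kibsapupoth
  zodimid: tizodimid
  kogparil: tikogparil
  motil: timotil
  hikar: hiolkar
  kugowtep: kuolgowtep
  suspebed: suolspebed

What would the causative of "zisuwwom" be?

vipapfud and zodimid both end in -d yet inflect differently (vipapfudoth, tizodimid), so the final letter is not what conditions the rule; the last vowel is.
"zisuwwom" has last vowel 'o'. The stems whose last vowel is 'o' (rifivvol → ririfivvol, zighelmol → zizighelmol) repeat the first consonant+vowel as a prefix.
So zisuwwom → zizisuwwom.

zizisuwwom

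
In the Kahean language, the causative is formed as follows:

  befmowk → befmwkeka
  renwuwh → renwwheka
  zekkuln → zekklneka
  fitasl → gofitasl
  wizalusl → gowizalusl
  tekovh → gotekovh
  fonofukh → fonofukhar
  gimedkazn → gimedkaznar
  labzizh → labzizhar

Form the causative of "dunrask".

renwuwh and tekovh both end in -h yet inflect differently (renwwheka, gotekovh), so the final letter is not what conditions the rule; the second-to-last letter is.
"dunrask" has second-to-last letter 's'. The stems whose second-to-last letter is 's' (fitasl → gofitasl, wizalusl → gowizalusl) add the prefix go-.
So dunrask → godunrask.

godunrask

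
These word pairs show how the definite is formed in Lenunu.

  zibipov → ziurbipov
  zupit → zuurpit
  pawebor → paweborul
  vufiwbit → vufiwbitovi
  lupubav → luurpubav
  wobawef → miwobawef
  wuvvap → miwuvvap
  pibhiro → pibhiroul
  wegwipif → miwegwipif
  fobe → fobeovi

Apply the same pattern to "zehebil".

zupit and vufiwbit both end in -t yet inflect differently (zuurpit, vufiwbitovi), so the final letter is not what conditions the rule; the first letter is.
"zehebil" begins with z-. The stems beginning with z- (zibipov → ziurbipov, zupit → zuurpit) insert -ur- after the first vowel.
The other patterns: stems beginning with w- add the prefix mi-; stems beginning with p- add -ul; stems beginning with f- or v- add -ovi.
So zehebil → zeurhebil.

zeurhebil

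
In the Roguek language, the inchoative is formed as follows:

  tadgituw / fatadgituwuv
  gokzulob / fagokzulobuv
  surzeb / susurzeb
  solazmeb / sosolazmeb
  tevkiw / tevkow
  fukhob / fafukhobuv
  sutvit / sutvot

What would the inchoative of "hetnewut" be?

"hetnewut" has last vowel 'u'. The one such stem in the data (tadgituw → fatadgituwuv) adds fa- … -uv around the stem, so the same rule applies.
The other patterns: stems whose last vowel is 'i' change the last vowel to 'o'; stems whose last vowel is 'e' repeat the first consonant+vowel as a prefix.
So hetnewut → fahetnewutuv.

fahetnewutuv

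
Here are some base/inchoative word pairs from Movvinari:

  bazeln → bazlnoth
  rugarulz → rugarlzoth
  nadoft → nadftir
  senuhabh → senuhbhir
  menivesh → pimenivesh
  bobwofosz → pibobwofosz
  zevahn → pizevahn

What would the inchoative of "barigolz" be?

bariglzoth

senuhabh and menivesh both end in -h yet inflect differently (senuhbhir, pimenivesh), so the final letter is not what conditions the rule; the second-to-last letter is.
"barigolz" has second-to-last letter 'l'. The stems whose second-to-last letter is 'l' (bazeln → bazlnoth, rugarulz → rugarlzoth) delete the last vowel and add -oth.
So barigolz → bariglzoth.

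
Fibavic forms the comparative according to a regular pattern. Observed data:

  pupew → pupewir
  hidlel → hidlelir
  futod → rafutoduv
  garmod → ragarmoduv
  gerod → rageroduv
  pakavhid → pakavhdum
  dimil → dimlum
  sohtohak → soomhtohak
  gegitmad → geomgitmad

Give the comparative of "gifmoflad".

giomfmoflad

futod and pakavhid both end in -d yet inflect differently (rafutoduv, pakavhdum), so the final letter is not what conditions the rule; the last vowel is.
"gifmoflad" has last vowel 'a'. The stems whose last vowel is 'a' (sohtohak → soomhtohak, gegitmad → geomgitmad) insert -om- after the first vowel.
So gifmoflad → giomfmoflad.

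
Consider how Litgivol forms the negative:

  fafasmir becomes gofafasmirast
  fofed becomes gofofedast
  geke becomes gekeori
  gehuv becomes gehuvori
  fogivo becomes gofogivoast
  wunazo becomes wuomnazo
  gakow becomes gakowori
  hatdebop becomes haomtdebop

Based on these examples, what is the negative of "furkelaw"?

gofurkelawast

"furkelaw" begins with f-. The stems beginning with f- (fofed → gofofedast, fafasmir → gofafasmirast, fogivo → gofogivoast) add go- … -ast around the stem.
So furkelaw → gofurkelawast.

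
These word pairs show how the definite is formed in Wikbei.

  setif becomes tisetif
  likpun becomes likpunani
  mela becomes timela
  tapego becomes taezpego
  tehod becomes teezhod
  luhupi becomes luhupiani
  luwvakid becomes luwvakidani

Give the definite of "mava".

timava

"mava" begins with m-. The one such stem in the data (mela → timela) adds the prefix ti-, so the same rule applies.
The other patterns: stems beginning with l- add -ani; stems beginning with t- insert -ez- after the first vowel.
So mava → timava.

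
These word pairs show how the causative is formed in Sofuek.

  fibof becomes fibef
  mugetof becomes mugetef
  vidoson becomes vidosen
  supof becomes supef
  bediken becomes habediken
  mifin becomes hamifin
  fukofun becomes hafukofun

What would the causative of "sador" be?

sader

vidoson and bediken both end in -n yet inflect differently (vidosen, habediken), so the final letter is not what conditions the rule; the last vowel is.
"sador" has last vowel 'o'. The stems whose last vowel is 'o' (fibof → fibef, mugetof → mugetef, vidoson → vidosen) change the last vowel to 'e'.
The other pattern: stems whose last vowel is 'e', 'i' or 'u' add the prefix ha-.
So sador → sader.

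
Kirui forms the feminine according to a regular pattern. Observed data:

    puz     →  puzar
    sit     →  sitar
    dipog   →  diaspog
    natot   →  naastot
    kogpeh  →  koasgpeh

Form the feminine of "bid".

"bid" has 1 vowel. The stems with 1 vowel (puz → puzar, sit → sitar) add -ar.
The other pattern: stems with 2 vowels insert -as- after the first vowel.
So bid → bidar.

bidar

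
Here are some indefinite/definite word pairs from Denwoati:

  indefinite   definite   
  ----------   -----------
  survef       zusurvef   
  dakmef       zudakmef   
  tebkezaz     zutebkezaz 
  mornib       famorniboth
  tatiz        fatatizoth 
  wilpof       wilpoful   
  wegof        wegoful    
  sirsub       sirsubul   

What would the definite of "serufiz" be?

faserufizoth

tebkezaz and tatiz both end in -z yet inflect differently (zutebkezaz, fatatizoth), so the final letter is not what conditions the rule; the last vowel is.
"serufiz" has last vowel 'i'. The stems whose last vowel is 'i' (mornib → famorniboth, tatiz → fatatizoth) add fa- … -oth around the stem.
So serufiz → faserufizoth.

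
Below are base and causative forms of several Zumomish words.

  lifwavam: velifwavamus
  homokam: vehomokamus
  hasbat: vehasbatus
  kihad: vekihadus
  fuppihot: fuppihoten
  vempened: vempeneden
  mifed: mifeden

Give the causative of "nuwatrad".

hasbat and fuppihot both end in -t yet inflect differently (vehasbatus, fuppihoten), so the final letter is not what conditions the rule; the last vowel is.
"nuwatrad" has last vowel 'a'. The stems whose last vowel is 'a' (lifwavam → velifwavamus, homokam → vehomokamus, hasbat → vehasbatus) add ve- … -us around the stem.
The other pattern: stems whose last vowel is 'e' or 'o' add -en.
So nuwatrad → venuwatradus.

venuwatradus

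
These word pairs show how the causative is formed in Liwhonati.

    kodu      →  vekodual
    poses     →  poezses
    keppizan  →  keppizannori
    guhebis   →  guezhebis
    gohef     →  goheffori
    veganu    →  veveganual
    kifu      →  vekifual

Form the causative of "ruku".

poses and gohef both have last vowel 'e' yet inflect differently (poezses, goheffori), so the last vowel is not what conditions the rule; the final letter is.
"ruku" ends in -u. The stems ending in -u (veganu → veveganual, kodu → vekodual, kifu → vekifual) add ve- … -al around the stem.
The other patterns: stems ending in -s insert -ez- after the first vowel; stems ending in -f or -n double the final consonant and add -ori.
So ruku → verukual.

verukual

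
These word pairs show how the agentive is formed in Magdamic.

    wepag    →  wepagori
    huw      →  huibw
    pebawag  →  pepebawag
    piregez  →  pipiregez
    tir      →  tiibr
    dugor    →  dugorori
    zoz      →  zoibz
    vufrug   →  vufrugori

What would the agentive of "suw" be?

suibw

"suw" has 1 vowel. The stems with 1 vowel (huw → huibw, tir → tiibr, zoz → zoibz) insert -ib- after the first vowel.
The other patterns: stems with 2 vowels add -ori; stems with 3 vowels repeat the first consonant+vowel as a prefix.
So suw → suibw.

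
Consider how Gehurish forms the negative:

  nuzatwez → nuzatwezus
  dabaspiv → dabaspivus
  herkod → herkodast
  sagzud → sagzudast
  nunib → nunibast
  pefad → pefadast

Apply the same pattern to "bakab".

dabaspiv and nunib both have last vowel 'i' yet inflect differently (dabaspivus, nunibast), so the last vowel is not what conditions the rule; the final letter is.
"bakab" ends in -b. The one such stem in the data (nunib → nunibast) adds -ast, so the same rule applies.
So bakab → bakabast.

bakabast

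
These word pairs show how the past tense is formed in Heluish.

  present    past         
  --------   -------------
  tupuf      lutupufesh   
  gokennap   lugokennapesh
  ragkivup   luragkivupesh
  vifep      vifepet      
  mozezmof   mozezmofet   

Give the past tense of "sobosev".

sobosevet

"sobosev" has last vowel 'e'. The one such stem in the data (vifep → vifepet) adds -et, so the same rule applies.
So sobosev → sobosevet.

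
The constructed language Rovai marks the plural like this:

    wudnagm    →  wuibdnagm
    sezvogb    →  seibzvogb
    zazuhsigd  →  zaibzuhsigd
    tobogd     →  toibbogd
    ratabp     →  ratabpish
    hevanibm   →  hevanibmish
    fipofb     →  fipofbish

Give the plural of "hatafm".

wudnagm and hevanibm both end in -m yet inflect differently (wuibdnagm, hevanibmish), so the final letter is not what conditions the rule; the second-to-last letter is.
"hatafm" has second-to-last letter 'f'. The one such stem in the data (fipofb → fipofbish) adds -ish, so the same rule applies.
So hatafm → hatafmish.

hatafmish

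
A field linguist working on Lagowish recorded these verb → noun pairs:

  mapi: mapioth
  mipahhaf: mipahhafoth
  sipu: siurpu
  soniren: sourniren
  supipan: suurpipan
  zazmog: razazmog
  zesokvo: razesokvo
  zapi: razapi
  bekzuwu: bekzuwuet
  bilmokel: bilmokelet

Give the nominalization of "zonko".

razonko

mapi and zapi both end in -i yet inflect differently (mapioth, razapi), so the final letter is not what conditions the rule; the first letter is.
"zonko" begins with z-. The stems beginning with z- (zazmog → razazmog, zesokvo → razesokvo, zapi → razapi) add the prefix ra-.
So zonko → razonko.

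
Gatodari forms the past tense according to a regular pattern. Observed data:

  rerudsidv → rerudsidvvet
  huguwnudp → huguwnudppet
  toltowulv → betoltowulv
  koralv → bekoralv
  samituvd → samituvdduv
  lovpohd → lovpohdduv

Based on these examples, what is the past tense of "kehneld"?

bekehneld

rerudsidv and toltowulv both end in -v yet inflect differently (rerudsidvvet, betoltowulv), so the final letter is not what conditions the rule; the second-to-last letter is.
"kehneld" has second-to-last letter 'l'. The stems whose second-to-last letter is 'l' (toltowulv → betoltowulv, koralv → bekoralv) add the prefix be-.
The other patterns: stems whose second-to-last letter is 'd' double the final consonant and add -et; stems whose second-to-last letter is 'h' or 'v' double the final consonant and add -uv.
So kehneld → bekehneld.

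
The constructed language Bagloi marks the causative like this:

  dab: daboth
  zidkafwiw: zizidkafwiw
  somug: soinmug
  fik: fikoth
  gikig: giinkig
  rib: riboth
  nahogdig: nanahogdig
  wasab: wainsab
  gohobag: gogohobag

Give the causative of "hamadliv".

"hamadliv" has 3 vowels. The stems with 3 vowels (gohobag → gogohobag, zidkafwiw → zizidkafwiw, nahogdig → nanahogdig) repeat the first consonant+vowel as a prefix.
The other patterns: stems with 1 vowel add -oth; stems with 2 vowels insert -in- after the first vowel.
So hamadliv → hahamadliv.

hahamadliv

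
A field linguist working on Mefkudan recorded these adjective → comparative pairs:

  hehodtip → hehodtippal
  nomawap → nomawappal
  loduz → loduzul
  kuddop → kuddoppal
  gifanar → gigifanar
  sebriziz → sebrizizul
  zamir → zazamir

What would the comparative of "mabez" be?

mabezul

"mabez" ends in -z. The stems ending in -z (loduz → loduzul, sebriziz → sebrizizul) add -ul.
The other patterns: stems ending in -p double the final consonant and add -al; stems ending in -r repeat the first consonant+vowel as a prefix.
So mabez → mabezul.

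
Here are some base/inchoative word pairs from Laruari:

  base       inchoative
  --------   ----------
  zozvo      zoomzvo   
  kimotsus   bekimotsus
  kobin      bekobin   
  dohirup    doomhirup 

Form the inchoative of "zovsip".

zoomvsip

kimotsus and dohirup both have last vowel 'u' yet inflect differently (bekimotsus, doomhirup), so the last vowel is not what conditions the rule; the final letter is.
"zovsip" ends in -p. The one such stem in the data (dohirup → doomhirup) inserts -om- after the first vowel (as does zozvo), so the same rule applies.
The other pattern: stems ending in -n or -s add the prefix be-.
So zovsip → zoomvsip.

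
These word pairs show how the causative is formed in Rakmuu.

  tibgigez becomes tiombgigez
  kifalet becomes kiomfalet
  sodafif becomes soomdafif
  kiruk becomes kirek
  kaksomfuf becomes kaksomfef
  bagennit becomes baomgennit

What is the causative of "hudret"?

"hudret" has last vowel 'e'. The stems whose last vowel is 'e' (tibgigez → tiombgigez, kifalet → kiomfalet) insert -om- after the first vowel.
The other pattern: stems whose last vowel is 'u' change the last vowel to 'e'.
So hudret → huomdret.

huomdret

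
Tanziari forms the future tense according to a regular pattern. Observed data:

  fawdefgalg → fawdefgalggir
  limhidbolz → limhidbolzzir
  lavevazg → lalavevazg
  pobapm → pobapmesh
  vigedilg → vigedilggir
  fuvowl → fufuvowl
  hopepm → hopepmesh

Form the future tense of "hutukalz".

"hutukalz" has second-to-last letter 'l'. The stems whose second-to-last letter is 'l' (limhidbolz → limhidbolzzir, vigedilg → vigedilggir, fawdefgalg → fawdefgalggir) double the final consonant and add -ir.
So hutukalz → hutukalzzir.

hutukalzzir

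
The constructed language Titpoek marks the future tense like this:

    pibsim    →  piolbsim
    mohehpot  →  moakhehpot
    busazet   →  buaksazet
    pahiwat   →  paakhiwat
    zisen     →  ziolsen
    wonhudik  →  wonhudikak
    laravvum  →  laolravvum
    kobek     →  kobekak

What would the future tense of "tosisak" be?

"tosisak" ends in -k. The stems ending in -k (kobek → kobekak, wonhudik → wonhudikak) add -ak.
The other patterns: stems ending in -t insert -ak- after the first vowel; stems ending in -m or -n insert -ol- after the first vowel.
So tosisak → tosisakak.

tosisakak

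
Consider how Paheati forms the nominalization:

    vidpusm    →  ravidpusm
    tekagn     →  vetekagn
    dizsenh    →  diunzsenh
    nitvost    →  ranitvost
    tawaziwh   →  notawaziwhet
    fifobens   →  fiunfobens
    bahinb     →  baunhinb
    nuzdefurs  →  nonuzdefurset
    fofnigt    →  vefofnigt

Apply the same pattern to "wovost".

nitvost and fofnigt both end in -t yet inflect differently (ranitvost, vefofnigt), so the final letter is not what conditions the rule; the second-to-last letter is.
"wovost" has second-to-last letter 's'. The stems whose second-to-last letter is 's' (nitvost → ranitvost, vidpusm → ravidpusm) add the prefix ra-.
The other patterns: stems whose second-to-last letter is 'g' add the prefix ve-; stems whose second-to-last letter is 'n' insert -un- after the first vowel; stems whose second-to-last letter is 'r' or 'w' add no- … -et around the stem.
So wovost → rawovost.

rawovost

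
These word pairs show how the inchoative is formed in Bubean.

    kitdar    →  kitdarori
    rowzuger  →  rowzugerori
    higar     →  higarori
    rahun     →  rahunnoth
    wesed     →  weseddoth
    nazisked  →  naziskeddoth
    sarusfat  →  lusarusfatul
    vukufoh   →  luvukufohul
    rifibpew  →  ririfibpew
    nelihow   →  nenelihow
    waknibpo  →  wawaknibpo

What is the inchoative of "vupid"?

vupiddoth

"vupid" ends in -d. The stems ending in -d (wesed → weseddoth, nazisked → naziskeddoth) double the final consonant and add -oth.
The other patterns: stems ending in -r add -ori; stems ending in -h or -t add lu- … -ul around the stem; stems ending in -o or -w repeat the first consonant+vowel as a prefix.
So vupid → vupiddoth.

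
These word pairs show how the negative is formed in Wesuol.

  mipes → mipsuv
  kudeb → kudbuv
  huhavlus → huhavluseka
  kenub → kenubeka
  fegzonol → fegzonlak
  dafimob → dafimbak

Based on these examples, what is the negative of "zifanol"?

"zifanol" has last vowel 'o'. The stems whose last vowel is 'o' (fegzonol → fegzonlak, dafimob → dafimbak) delete the last vowel and add -ak.
So zifanol → zifanlak.

zifanlak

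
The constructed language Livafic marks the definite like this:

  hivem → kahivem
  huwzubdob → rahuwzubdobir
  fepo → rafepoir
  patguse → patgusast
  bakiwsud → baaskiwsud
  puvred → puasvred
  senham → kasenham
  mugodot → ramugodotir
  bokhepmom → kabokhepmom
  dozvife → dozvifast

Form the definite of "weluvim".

kaweluvim

dozvife and hivem both have last vowel 'e' yet inflect differently (dozvifast, kahivem), so the last vowel is not what conditions the rule; the final letter is.
"weluvim" ends in -m. The stems ending in -m (senham → kasenham, hivem → kahivem, bokhepmom → kabokhepmom) add the prefix ka-.
The other patterns: stems ending in -e drop the final letter and add -ast; stems ending in -d insert -as- after the first vowel; stems ending in -b, -o or -t add ra- … -ir around the stem.
So weluvim → kaweluvim.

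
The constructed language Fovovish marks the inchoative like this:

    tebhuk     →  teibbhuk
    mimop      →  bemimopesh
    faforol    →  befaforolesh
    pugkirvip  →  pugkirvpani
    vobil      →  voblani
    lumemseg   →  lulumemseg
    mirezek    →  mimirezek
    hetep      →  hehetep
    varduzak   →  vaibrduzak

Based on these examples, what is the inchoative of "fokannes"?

mimop and hetep both end in -p yet inflect differently (bemimopesh, hehetep), so the final letter is not what conditions the rule; the last vowel is.
"fokannes" has last vowel 'e'. The stems whose last vowel is 'e' (hetep → hehetep, mirezek → mimirezek, lumemseg → lulumemseg) repeat the first consonant+vowel as a prefix.
The other patterns: stems whose last vowel is 'o' add be- … -esh around the stem; stems whose last vowel is 'a' or 'u' insert -ib- after the first vowel; stems whose last vowel is 'i' delete the last vowel and add -ani.
So fokannes → fofokannes.

fofokannes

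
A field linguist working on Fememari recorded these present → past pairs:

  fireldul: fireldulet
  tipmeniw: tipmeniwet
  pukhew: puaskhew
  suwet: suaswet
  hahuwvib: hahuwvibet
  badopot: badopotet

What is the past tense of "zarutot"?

pukhew and tipmeniw both end in -w yet inflect differently (puaskhew, tipmeniwet), so the final letter is not what conditions the rule; the number of vowels is.
"zarutot" has 3 vowels. The stems with 3 vowels (tipmeniw → tipmeniwet, fireldul → fireldulet, hahuwvib → hahuwvibet) add -et.
The other pattern: stems with 2 vowels insert -as- after the first vowel.
So zarutot → zarutotet.

zarutotet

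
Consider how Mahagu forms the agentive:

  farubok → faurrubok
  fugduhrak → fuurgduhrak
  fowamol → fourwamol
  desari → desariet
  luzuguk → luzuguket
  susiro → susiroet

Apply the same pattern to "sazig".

saziget

farubok and luzuguk both end in -k yet inflect differently (faurrubok, luzuguket), so the final letter is not what conditions the rule; the first letter is.
"sazig" begins with s-. The one such stem in the data (susiro → susiroet) adds -et, so the same rule applies.
So sazig → saziget.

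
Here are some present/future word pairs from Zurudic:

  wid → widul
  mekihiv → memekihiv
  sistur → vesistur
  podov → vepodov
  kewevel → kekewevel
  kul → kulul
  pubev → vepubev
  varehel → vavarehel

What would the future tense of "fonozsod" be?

"fonozsod" has 3 vowels. The stems with 3 vowels (varehel → vavarehel, mekihiv → memekihiv, kewevel → kekewevel) repeat the first consonant+vowel as a prefix.
So fonozsod → fofonozsod.

fofonozsod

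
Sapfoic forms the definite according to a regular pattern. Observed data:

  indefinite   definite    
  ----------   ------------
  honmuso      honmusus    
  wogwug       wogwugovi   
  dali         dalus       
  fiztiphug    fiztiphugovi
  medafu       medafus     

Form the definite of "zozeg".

zozegovi

fiztiphug and medafu both have last vowel 'u' yet inflect differently (fiztiphugovi, medafus), so the last vowel is not what conditions the rule; whether the stem ends in a vowel or a consonant is.
"zozeg" ends in a consonant. The stems ending in a consonant (fiztiphug → fiztiphugovi, wogwug → wogwugovi) add -ovi.
So zozeg → zozegovi.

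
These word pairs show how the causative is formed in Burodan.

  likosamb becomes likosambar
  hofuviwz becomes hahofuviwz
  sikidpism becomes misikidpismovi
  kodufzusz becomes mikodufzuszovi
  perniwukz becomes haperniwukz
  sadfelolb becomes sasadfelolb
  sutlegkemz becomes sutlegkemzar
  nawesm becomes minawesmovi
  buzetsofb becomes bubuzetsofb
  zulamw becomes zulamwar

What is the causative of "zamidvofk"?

zazamidvofk

"zamidvofk" has second-to-last letter 'f'. The one such stem in the data (buzetsofb → bubuzetsofb) repeats the first consonant+vowel as a prefix (as does sadfelolb), so the same rule applies.
So zamidvofk → zazamidvofk.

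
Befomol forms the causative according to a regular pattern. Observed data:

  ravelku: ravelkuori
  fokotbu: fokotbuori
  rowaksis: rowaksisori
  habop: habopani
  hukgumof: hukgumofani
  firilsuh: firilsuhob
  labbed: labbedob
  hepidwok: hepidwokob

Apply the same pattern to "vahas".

vahasori

ravelku and firilsuh both have last vowel 'u' yet inflect differently (ravelkuori, firilsuhob), so the last vowel is not what conditions the rule; the final letter is.
"vahas" ends in -s. The one such stem in the data (rowaksis → rowaksisori) adds -ori, so the same rule applies.
The other patterns: stems ending in -f or -p add -ani; stems ending in -d, -h or -k add -ob.
So vahas → vahasori.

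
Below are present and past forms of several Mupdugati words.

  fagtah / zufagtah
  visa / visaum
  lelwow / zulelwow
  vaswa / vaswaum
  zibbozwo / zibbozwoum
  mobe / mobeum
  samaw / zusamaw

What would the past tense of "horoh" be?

zuhoroh

"horoh" ends in a consonant. The stems ending in a consonant (samaw → zusamaw, fagtah → zufagtah, lelwow → zulelwow) add the prefix zu-.
The other pattern: stems ending in a vowel add -um.
So horoh → zuhoroh.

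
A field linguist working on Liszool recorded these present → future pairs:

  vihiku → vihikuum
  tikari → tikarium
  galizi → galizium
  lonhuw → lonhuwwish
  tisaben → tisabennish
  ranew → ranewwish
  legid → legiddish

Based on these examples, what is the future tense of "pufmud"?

pufmuddish

vihiku and lonhuw both have last vowel 'u' yet inflect differently (vihikuum, lonhuwwish), so the last vowel is not what conditions the rule; whether the stem ends in a vowel or a consonant is.
"pufmud" ends in a consonant. The stems ending in a consonant (lonhuw → lonhuwwish, tisaben → tisabennish, ranew → ranewwish) double the final consonant and add -ish.
The other pattern: stems ending in a vowel add -um.
So pufmud → pufmuddish.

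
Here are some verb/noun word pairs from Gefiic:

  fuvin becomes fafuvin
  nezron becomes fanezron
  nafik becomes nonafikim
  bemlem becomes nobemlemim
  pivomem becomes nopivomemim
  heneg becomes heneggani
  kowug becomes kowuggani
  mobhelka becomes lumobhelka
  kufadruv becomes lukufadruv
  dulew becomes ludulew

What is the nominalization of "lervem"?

nolervemim

fuvin and nafik both have last vowel 'i' yet inflect differently (fafuvin, nonafikim), so the last vowel is not what conditions the rule; the final letter is.
"lervem" ends in -m. The stems ending in -m (bemlem → nobemlemim, pivomem → nopivomemim) add no- … -im around the stem.
The other patterns: stems ending in -n add the prefix fa-; stems ending in -g double the final consonant and add -ani; stems ending in -a, -v or -w add the prefix lu-.
So lervem → nolervemim.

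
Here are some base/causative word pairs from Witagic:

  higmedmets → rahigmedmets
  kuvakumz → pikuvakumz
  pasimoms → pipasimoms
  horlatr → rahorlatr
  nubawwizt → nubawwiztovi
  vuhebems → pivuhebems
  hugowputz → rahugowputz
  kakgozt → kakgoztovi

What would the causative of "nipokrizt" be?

nipokriztovi

kuvakumz and hugowputz both end in -z yet inflect differently (pikuvakumz, rahugowputz), so the final letter is not what conditions the rule; the second-to-last letter is.
"nipokrizt" has second-to-last letter 'z'. The stems whose second-to-last letter is 'z' (kakgozt → kakgoztovi, nubawwizt → nubawwiztovi) add -ovi.
The other patterns: stems whose second-to-last letter is 'm' add the prefix pi-; stems whose second-to-last letter is 't' add the prefix ra-.
So nipokrizt → nipokriztovi.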